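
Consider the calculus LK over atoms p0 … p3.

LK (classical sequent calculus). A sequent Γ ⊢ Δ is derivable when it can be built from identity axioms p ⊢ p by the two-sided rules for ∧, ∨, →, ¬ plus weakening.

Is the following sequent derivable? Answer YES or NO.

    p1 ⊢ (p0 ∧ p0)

Search for a countermodel by truth-table:
  v=0000: Γ:[p1=F] Δ:[(p0 ∧ p0)=F] refutes=False
  v=0001: Γ:[p1=F] Δ:[(p0 ∧ p0)=F] refutes=False
  v=0010: Γ:[p1=F] Δ:[(p0 ∧ p0)=F] refutes=False
  v=0011: Γ:[p1=F] Δ:[(p0 ∧ p0)=F] refutes=False
  v=0100: Γ:[p1=T] Δ:[(p0 ∧ p0)=F] refutes=True  ← countermodel

Result: NO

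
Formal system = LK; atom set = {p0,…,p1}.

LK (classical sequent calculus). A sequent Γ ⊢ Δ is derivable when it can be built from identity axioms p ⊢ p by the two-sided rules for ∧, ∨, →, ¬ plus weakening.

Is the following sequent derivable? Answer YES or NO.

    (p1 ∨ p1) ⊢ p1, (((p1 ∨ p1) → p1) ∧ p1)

Derivation (root first):
[∧R] (p1 ∨ p1) ⊢ p1, (((p1 ∨ p1) → p1) ∧ p1)
  [→R]  ⊢ p1, ((p1 ∨ p1) → p1)
    [WR] (p1 ∨ p1) ⊢ p1, p1
      [∨L] (p1 ∨ p1) ⊢ p1
        [Ax] p1 ⊢ p1
        [Ax] p1 ⊢ p1
  [∨L] (p1 ∨ p1) ⊢ p1
    [Ax] p1 ⊢ p1
    [Ax] p1 ⊢ p1

Result: YES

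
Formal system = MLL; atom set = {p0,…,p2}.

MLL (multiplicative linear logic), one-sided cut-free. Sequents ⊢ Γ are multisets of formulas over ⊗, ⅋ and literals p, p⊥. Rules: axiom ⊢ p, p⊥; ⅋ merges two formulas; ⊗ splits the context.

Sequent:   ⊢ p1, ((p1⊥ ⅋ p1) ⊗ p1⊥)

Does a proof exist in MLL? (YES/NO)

Derivation (root first):
[⊗]  ⊢ p1, ((p1⊥ ⅋ p1) ⊗ p1⊥)
  [⅋]  ⊢ (p1⊥ ⅋ p1)
    [Ax]  ⊢ p1, p1⊥
  [Ax]  ⊢ p1, p1⊥

Result: YES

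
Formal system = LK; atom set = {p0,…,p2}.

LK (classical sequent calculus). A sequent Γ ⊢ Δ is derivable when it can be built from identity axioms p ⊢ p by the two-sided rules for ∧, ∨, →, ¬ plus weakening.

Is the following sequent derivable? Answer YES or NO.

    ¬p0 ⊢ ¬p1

Search for a countermodel by truth-table:
  v=000: Γ:[¬p0=T] Δ:[¬p1=T] refutes=False
  v=001: Γ:[¬p0=T] Δ:[¬p1=T] refutes=False
  v=010: Γ:[¬p0=T] Δ:[¬p1=F] refutes=True  ← countermodel

Result: NO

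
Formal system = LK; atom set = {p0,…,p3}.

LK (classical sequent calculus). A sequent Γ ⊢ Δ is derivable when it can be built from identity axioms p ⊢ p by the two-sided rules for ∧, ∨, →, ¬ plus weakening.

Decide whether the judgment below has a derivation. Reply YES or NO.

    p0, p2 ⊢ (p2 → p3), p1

Search for a countermodel by truth-table:
  v=0000: Γ:[p0=F, p2=F] Δ:[(p2 → p3)=T, p1=F] refutes=False
  v=0001: Γ:[p0=F, p2=F] Δ:[(p2 → p3)=T, p1=F] refutes=False
  v=0010: Γ:[p0=F, p2=T] Δ:[(p2 → p3)=F, p1=F] refutes=False
  v=0011: Γ:[p0=F, p2=T] Δ:[(p2 → p3)=T, p1=F] refutes=False
  v=0100: Γ:[p0=F, p2=F] Δ:[(p2 → p3)=T, p1=T] refutes=False
  v=0101: Γ:[p0=F, p2=F] Δ:[(p2 → p3)=T, p1=T] refutes=False
  v=0110: Γ:[p0=F, p2=T] Δ:[(p2 → p3)=F, p1=T] refutes=False
  v=0111: Γ:[p0=F, p2=T] Δ:[(p2 → p3)=T, p1=T] refutes=False
  v=1000: Γ:[p0=T, p2=F] Δ:[(p2 → p3)=T, p1=F] refutes=False
  v=1001: Γ:[p0=T, p2=F] Δ:[(p2 → p3)=T, p1=F] refutes=False
  v=1010: Γ:[p0=T, p2=T] Δ:[(p2 → p3)=F, p1=F] refutes=True  ← countermodel

Result: NO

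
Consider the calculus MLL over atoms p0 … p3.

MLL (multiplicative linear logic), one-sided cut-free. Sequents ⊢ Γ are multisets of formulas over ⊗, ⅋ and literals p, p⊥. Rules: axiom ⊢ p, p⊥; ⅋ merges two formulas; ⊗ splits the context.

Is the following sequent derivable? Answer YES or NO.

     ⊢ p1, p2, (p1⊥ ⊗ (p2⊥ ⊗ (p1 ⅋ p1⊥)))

Proof tree:
[⊗]  ⊢ p1, p2, (p1⊥ ⊗ (p2⊥ ⊗ (p1 ⅋ p1⊥)))
  [Ax]  ⊢ p1, p1⊥
  [⊗]  ⊢ p2, (p2⊥ ⊗ (p1 ⅋ p1⊥))
    [Ax]  ⊢ p2, p2⊥
    [⅋]  ⊢ (p1 ⅋ p1⊥)
      [Ax]  ⊢ p1, p1⊥

Result: YES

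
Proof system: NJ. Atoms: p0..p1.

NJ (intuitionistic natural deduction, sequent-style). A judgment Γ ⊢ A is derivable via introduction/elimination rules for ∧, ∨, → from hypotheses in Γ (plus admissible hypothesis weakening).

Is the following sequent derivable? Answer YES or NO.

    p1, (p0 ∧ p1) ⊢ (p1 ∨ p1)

Derivation (root first):
[Wk] p1, (p0 ∧ p1) ⊢ (p1 ∨ p1)
  [∨I₁] p1 ⊢ (p1 ∨ p1)
    [Ax] p1 ⊢ p1

Result: YES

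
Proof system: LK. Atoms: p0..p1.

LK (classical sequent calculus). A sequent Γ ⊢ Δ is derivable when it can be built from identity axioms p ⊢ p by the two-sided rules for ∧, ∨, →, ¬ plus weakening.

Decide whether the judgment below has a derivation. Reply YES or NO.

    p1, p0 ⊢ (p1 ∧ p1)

Derivation trace:
[∧R] p1, p0 ⊢ (p1 ∧ p1)
  [Ax] p1 ⊢ p1
  [WL] p1, p0 ⊢ p1
    [Ax] p1 ⊢ p1

Result: YES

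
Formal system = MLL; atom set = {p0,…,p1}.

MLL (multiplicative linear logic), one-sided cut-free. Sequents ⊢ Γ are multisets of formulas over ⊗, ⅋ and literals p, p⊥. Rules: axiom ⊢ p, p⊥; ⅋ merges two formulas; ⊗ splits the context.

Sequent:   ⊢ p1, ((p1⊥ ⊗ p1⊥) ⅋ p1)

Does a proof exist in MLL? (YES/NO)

Derivation trace:
[⅋]  ⊢ p1, ((p1⊥ ⊗ p1⊥) ⅋ p1)
  [⊗]  ⊢ p1, p1, (p1⊥ ⊗ p1⊥)
    [Ax]  ⊢ p1, p1⊥
    [Ax]  ⊢ p1, p1⊥

Result: YES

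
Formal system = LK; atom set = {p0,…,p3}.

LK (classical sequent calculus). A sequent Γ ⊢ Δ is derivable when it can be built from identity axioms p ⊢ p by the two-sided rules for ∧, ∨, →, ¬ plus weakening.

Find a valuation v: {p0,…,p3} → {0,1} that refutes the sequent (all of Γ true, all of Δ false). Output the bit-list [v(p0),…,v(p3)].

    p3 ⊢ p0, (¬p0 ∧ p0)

Truth-table refutation:
  v=0000: Γ:[p3=F] Δ:[p0=F, (¬p0 ∧ p0)=F] refutes=False
  v=0001: Γ:[p3=T] Δ:[p0=F, (¬p0 ∧ p0)=F] refutes=True  ← countermodel

Result: [0, 0, 0, 1]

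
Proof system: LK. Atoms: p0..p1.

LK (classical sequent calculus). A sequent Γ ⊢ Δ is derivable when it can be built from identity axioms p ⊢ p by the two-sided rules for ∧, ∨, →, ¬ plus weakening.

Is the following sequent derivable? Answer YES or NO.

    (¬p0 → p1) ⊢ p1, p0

Derivation (root first):
[→L] (¬p0 → p1) ⊢ p1, p0
  [¬R]  ⊢ p0, ¬p0
    [Ax] p0 ⊢ p0
  [Ax] p1 ⊢ p1

Result: YES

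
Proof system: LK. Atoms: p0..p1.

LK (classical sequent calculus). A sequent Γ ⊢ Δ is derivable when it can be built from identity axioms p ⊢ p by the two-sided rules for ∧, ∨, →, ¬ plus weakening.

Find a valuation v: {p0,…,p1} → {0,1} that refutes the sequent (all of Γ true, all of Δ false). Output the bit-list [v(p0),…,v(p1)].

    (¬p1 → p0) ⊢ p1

Truth-table refutation:
  v=00: Γ:[(¬p1 → p0)=F] Δ:[p1=F] refutes=False
  v=01: Γ:[(¬p1 → p0)=T] Δ:[p1=T] refutes=False
  v=10: Γ:[(¬p1 → p0)=T] Δ:[p1=F] refutes=True  ← countermodel

Result: [1, 0]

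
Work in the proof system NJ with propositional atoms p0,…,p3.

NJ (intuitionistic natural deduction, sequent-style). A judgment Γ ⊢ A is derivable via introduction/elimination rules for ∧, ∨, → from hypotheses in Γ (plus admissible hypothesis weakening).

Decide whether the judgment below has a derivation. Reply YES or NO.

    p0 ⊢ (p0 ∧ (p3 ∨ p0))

Derivation trace:
[∧I] p0 ⊢ (p0 ∧ (p3 ∨ p0))
  [Ax] p0 ⊢ p0
  [∨I₂] p0 ⊢ (p3 ∨ p0)
    [Ax] p0 ⊢ p0

Result: YES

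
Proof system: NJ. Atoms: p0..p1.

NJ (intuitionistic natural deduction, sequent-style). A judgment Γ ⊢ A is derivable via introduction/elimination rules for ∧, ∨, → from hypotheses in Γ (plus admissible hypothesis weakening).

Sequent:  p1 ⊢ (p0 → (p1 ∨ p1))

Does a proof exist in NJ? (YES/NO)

Derivation (root first):
[→I] p1 ⊢ (p0 → (p1 ∨ p1))
  [∨I₂] p1, p0 ⊢ (p1 ∨ p1)
    [Wk] p1, p0 ⊢ p1
      [Ax] p1 ⊢ p1

Result: YES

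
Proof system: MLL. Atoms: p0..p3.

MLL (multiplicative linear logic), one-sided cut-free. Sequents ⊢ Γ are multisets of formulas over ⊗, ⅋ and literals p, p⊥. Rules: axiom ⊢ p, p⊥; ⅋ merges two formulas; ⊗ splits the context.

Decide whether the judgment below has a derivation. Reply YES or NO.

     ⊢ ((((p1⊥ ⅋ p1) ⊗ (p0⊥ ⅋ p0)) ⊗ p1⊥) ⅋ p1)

Proof tree:
[⅋]  ⊢ ((((p1⊥ ⅋ p1) ⊗ (p0⊥ ⅋ p0)) ⊗ p1⊥) ⅋ p1)
  [⊗]  ⊢ p1, (((p1⊥ ⅋ p1) ⊗ (p0⊥ ⅋ p0)) ⊗ p1⊥)
    [⊗]  ⊢ ((p1⊥ ⅋ p1) ⊗ (p0⊥ ⅋ p0))
      [⅋]  ⊢ (p1⊥ ⅋ p1)
        [Ax]  ⊢ p1, p1⊥
      [⅋]  ⊢ (p0⊥ ⅋ p0)
        [Ax]  ⊢ p0, p0⊥
    [Ax]  ⊢ p1, p1⊥

Result: YES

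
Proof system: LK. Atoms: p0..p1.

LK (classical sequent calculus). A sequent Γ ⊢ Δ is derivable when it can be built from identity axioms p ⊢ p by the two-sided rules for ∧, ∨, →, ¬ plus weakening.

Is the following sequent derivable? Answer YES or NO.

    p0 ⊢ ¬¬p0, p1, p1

Proof tree:
[WR] p0 ⊢ ¬¬p0, p1, p1
  [WR] p0 ⊢ ¬¬p0, p1
    [¬R] p0 ⊢ ¬¬p0
      [¬L] p0, ¬p0 ⊢ 
        [Ax] p0 ⊢ p0

Result: YES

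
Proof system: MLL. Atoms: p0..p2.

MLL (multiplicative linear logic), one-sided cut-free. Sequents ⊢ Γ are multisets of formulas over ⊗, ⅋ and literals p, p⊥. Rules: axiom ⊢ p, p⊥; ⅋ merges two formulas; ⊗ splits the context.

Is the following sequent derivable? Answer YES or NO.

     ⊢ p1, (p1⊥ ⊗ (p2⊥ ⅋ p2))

Derivation trace:
[⊗]  ⊢ p1, (p1⊥ ⊗ (p2⊥ ⅋ p2))
  [Ax]  ⊢ p1, p1⊥
  [⅋]  ⊢ (p2⊥ ⅋ p2)
    [Ax]  ⊢ p2, p2⊥

Result: YES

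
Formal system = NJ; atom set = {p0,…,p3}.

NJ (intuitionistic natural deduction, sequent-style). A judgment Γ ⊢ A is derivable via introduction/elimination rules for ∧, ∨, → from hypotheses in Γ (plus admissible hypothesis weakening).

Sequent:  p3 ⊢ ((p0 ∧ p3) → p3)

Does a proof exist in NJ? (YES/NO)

Derivation trace:
[→I] p3 ⊢ ((p0 ∧ p3) → p3)
  [Wk] p3, (p0 ∧ p3) ⊢ p3
    [Ax] p3 ⊢ p3

Result: YES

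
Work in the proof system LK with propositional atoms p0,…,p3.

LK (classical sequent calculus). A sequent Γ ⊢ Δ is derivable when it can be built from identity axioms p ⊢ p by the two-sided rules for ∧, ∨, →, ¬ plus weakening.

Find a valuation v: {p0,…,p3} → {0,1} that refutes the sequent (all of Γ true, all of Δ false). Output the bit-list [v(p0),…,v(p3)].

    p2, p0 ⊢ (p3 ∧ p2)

Truth-table refutation:
  v=0000: Γ:[p2=F, p0=F] Δ:[(p3 ∧ p2)=F] refutes=False
  v=0001: Γ:[p2=F, p0=F] Δ:[(p3 ∧ p2)=F] refutes=False
  v=0010: Γ:[p2=T, p0=F] Δ:[(p3 ∧ p2)=F] refutes=False
  v=0011: Γ:[p2=T, p0=F] Δ:[(p3 ∧ p2)=T] refutes=False
  v=0100: Γ:[p2=F, p0=F] Δ:[(p3 ∧ p2)=F] refutes=False
  v=0101: Γ:[p2=F, p0=F] Δ:[(p3 ∧ p2)=F] refutes=False
  v=0110: Γ:[p2=T, p0=F] Δ:[(p3 ∧ p2)=F] refutes=False
  v=0111: Γ:[p2=T, p0=F] Δ:[(p3 ∧ p2)=T] refutes=False
  v=1000: Γ:[p2=F, p0=T] Δ:[(p3 ∧ p2)=F] refutes=False
  v=1001: Γ:[p2=F, p0=T] Δ:[(p3 ∧ p2)=F] refutes=False
  v=1010: Γ:[p2=T, p0=T] Δ:[(p3 ∧ p2)=F] refutes=True  ← countermodel

Result: [1, 0, 1, 0]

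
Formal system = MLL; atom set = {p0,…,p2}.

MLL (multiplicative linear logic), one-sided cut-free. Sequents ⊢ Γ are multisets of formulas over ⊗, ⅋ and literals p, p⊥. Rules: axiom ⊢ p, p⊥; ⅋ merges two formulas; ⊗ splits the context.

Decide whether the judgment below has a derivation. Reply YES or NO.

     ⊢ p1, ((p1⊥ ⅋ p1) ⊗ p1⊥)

Derivation (root first):
[⊗]  ⊢ p1, ((p1⊥ ⅋ p1) ⊗ p1⊥)
  [⅋]  ⊢ (p1⊥ ⅋ p1)
    [Ax]  ⊢ p1, p1⊥
  [Ax]  ⊢ p1, p1⊥

Result: YES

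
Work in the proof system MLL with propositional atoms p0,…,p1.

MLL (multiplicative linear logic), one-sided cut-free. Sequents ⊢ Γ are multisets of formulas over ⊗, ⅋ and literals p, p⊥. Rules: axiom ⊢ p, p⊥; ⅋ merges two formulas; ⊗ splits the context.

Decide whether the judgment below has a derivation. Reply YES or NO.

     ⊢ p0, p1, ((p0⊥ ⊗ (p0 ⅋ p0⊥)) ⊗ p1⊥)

Derivation trace:
[⊗]  ⊢ p0, p1, ((p0⊥ ⊗ (p0 ⅋ p0⊥)) ⊗ p1⊥)
  [⊗]  ⊢ p0, (p0⊥ ⊗ (p0 ⅋ p0⊥))
    [Ax]  ⊢ p0, p0⊥
    [⅋]  ⊢ (p0 ⅋ p0⊥)
      [Ax]  ⊢ p0, p0⊥
  [Ax]  ⊢ p1, p1⊥

Result: YES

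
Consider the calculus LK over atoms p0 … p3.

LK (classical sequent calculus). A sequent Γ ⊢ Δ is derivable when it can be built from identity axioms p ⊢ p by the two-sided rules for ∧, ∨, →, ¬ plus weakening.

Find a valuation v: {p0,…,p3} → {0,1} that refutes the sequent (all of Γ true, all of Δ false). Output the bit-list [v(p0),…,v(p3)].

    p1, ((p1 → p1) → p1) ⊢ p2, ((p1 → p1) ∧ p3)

Truth-table refutation:
  v=0000: Γ:[p1=F, ((p1 → p1) → p1)=F] Δ:[p2=F, ((p1 → p1) ∧ p3)=F] refutes=False
  v=0001: Γ:[p1=F, ((p1 → p1) → p1)=F] Δ:[p2=F, ((p1 → p1) ∧ p3)=T] refutes=False
  v=0010: Γ:[p1=F, ((p1 → p1) → p1)=F] Δ:[p2=T, ((p1 → p1) ∧ p3)=F] refutes=False
  v=0011: Γ:[p1=F, ((p1 → p1) → p1)=F] Δ:[p2=T, ((p1 → p1) ∧ p3)=T] refutes=False
  v=0100: Γ:[p1=T, ((p1 → p1) → p1)=T] Δ:[p2=F, ((p1 → p1) ∧ p3)=F] refutes=True  ← countermodel

Result: [0, 1, 0, 0]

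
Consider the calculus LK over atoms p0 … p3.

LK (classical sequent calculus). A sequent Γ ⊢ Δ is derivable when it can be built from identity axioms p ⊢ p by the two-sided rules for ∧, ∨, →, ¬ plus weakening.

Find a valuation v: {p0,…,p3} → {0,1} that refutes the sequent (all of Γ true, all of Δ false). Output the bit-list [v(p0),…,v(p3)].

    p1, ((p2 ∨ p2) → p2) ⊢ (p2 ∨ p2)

Enumerate valuations to refute Γ ⊢ Δ:
  v=0000: Γ:[p1=F, ((p2 ∨ p2) → p2)=T] Δ:[(p2 ∨ p2)=F] refutes=False
  v=0001: Γ:[p1=F, ((p2 ∨ p2) → p2)=T] Δ:[(p2 ∨ p2)=F] refutes=False
  v=0010: Γ:[p1=F, ((p2 ∨ p2) → p2)=T] Δ:[(p2 ∨ p2)=T] refutes=False
  v=0011: Γ:[p1=F, ((p2 ∨ p2) → p2)=T] Δ:[(p2 ∨ p2)=T] refutes=False
  v=0100: Γ:[p1=T, ((p2 ∨ p2) → p2)=T] Δ:[(p2 ∨ p2)=F] refutes=True  ← countermodel

Result: [0, 1, 0, 0]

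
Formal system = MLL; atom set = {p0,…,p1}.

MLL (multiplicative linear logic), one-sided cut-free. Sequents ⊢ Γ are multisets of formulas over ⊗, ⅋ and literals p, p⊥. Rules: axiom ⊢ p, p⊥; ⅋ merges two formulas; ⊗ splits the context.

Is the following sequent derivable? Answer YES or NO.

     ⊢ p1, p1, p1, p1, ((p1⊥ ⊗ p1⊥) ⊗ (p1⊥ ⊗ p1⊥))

Derivation (root first):
[⊗]  ⊢ p1, p1, p1, p1, ((p1⊥ ⊗ p1⊥) ⊗ (p1⊥ ⊗ p1⊥))
  [⊗]  ⊢ p1, p1, (p1⊥ ⊗ p1⊥)
    [Ax]  ⊢ p1, p1⊥
    [Ax]  ⊢ p1, p1⊥
  [⊗]  ⊢ p1, p1, (p1⊥ ⊗ p1⊥)
    [Ax]  ⊢ p1, p1⊥
    [Ax]  ⊢ p1, p1⊥

Result: YES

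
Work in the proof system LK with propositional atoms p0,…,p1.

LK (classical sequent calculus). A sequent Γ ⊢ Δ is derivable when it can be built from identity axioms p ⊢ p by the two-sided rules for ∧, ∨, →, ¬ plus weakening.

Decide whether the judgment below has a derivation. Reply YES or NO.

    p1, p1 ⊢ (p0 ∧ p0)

Enumerate valuations to refute Γ ⊢ Δ:
  v=00: Γ:[p1=F, p1=F] Δ:[(p0 ∧ p0)=F] refutes=False
  v=01: Γ:[p1=T, p1=T] Δ:[(p0 ∧ p0)=F] refutes=True  ← countermodel

Result: NO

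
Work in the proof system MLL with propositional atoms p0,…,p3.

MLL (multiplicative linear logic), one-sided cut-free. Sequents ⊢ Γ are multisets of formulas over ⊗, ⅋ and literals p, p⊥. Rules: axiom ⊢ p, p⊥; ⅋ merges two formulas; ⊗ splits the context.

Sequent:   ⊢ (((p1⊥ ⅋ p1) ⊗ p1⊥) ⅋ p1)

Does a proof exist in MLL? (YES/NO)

Derivation (root first):
[⅋]  ⊢ (((p1⊥ ⅋ p1) ⊗ p1⊥) ⅋ p1)
  [⊗]  ⊢ p1, ((p1⊥ ⅋ p1) ⊗ p1⊥)
    [⅋]  ⊢ (p1⊥ ⅋ p1)
      [Ax]  ⊢ p1, p1⊥
    [Ax]  ⊢ p1, p1⊥

Result: YES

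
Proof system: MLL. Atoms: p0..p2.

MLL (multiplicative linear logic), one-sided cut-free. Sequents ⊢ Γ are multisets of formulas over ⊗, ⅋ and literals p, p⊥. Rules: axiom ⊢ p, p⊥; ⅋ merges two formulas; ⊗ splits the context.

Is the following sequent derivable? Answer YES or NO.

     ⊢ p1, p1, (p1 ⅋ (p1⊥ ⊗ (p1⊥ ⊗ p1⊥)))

Derivation (root first):
[⅋]  ⊢ p1, p1, (p1 ⅋ (p1⊥ ⊗ (p1⊥ ⊗ p1⊥)))
  [⊗]  ⊢ p1, p1, p1, (p1⊥ ⊗ (p1⊥ ⊗ p1⊥))
    [Ax]  ⊢ p1, p1⊥
    [⊗]  ⊢ p1, p1, (p1⊥ ⊗ p1⊥)
      [Ax]  ⊢ p1, p1⊥
      [Ax]  ⊢ p1, p1⊥

Result: YES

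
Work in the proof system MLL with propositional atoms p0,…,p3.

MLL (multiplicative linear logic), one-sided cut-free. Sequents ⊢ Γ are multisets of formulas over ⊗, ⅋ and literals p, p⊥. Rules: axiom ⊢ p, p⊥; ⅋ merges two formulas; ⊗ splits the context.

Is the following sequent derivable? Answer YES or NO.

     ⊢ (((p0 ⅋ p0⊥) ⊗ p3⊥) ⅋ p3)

Derivation (root first):
[⅋]  ⊢ (((p0 ⅋ p0⊥) ⊗ p3⊥) ⅋ p3)
  [⊗]  ⊢ p3, ((p0 ⅋ p0⊥) ⊗ p3⊥)
    [⅋]  ⊢ (p0 ⅋ p0⊥)
      [Ax]  ⊢ p0, p0⊥
    [Ax]  ⊢ p3, p3⊥

Result: YES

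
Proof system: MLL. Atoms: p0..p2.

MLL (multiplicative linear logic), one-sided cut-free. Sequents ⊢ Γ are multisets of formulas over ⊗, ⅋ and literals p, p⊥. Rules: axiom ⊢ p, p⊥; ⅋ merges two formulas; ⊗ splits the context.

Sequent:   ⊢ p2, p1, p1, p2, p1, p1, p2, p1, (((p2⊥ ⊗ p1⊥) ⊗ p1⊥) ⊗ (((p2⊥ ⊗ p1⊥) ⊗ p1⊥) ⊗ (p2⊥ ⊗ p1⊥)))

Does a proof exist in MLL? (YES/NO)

Derivation (root first):
[⊗]  ⊢ p2, p1, p1, p2, p1, p1, p2, p1, (((p2⊥ ⊗ p1⊥) ⊗ p1⊥) ⊗ (((p2⊥ ⊗ p1⊥) ⊗ p1⊥) ⊗ (p2⊥ ⊗ p1⊥)))
  [⊗]  ⊢ p2, p1, p1, ((p2⊥ ⊗ p1⊥) ⊗ p1⊥)
    [⊗]  ⊢ p2, p1, (p2⊥ ⊗ p1⊥)
      [Ax]  ⊢ p2, p2⊥
      [Ax]  ⊢ p1, p1⊥
    [Ax]  ⊢ p1, p1⊥
  [⊗]  ⊢ p2, p1, p1, p2, p1, (((p2⊥ ⊗ p1⊥) ⊗ p1⊥) ⊗ (p2⊥ ⊗ p1⊥))
    [⊗]  ⊢ p2, p1, p1, ((p2⊥ ⊗ p1⊥) ⊗ p1⊥)
      [⊗]  ⊢ p2, p1, (p2⊥ ⊗ p1⊥)
        [Ax]  ⊢ p2, p2⊥
        [Ax]  ⊢ p1, p1⊥
      [Ax]  ⊢ p1, p1⊥
    [⊗]  ⊢ p2, p1, (p2⊥ ⊗ p1⊥)
      [Ax]  ⊢ p2, p2⊥
      [Ax]  ⊢ p1, p1⊥

Result: YES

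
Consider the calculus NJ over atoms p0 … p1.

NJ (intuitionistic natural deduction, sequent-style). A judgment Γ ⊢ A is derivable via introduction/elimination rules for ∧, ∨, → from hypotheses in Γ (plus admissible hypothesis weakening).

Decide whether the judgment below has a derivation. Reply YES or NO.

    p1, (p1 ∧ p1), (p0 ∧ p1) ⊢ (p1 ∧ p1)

Proof tree:
[Wk] p1, (p1 ∧ p1), (p0 ∧ p1) ⊢ (p1 ∧ p1)
  [Wk] p1, (p1 ∧ p1) ⊢ (p1 ∧ p1)
    [∧I] p1 ⊢ (p1 ∧ p1)
      [Ax] p1 ⊢ p1
      [Ax] p1 ⊢ p1

Result: YES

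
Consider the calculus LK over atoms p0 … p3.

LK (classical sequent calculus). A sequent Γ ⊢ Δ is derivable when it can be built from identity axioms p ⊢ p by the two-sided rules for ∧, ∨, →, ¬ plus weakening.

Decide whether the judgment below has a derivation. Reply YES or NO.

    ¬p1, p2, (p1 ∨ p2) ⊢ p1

Search for a countermodel by truth-table:
  v=0000: Γ:[¬p1=T, p2=F, (p1 ∨ p2)=F] Δ:[p1=F] refutes=False
  v=0001: Γ:[¬p1=T, p2=F, (p1 ∨ p2)=F] Δ:[p1=F] refutes=False
  v=0010: Γ:[¬p1=T, p2=T, (p1 ∨ p2)=T] Δ:[p1=F] refutes=True  ← countermodel

Result: NO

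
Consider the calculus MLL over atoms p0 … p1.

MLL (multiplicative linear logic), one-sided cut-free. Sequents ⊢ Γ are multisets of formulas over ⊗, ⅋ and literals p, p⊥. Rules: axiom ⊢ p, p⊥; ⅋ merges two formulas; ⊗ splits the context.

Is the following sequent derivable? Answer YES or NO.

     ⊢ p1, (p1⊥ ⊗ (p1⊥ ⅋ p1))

Derivation trace:
[⊗]  ⊢ p1, (p1⊥ ⊗ (p1⊥ ⅋ p1))
  [Ax]  ⊢ p1, p1⊥
  [⅋]  ⊢ (p1⊥ ⅋ p1)
    [Ax]  ⊢ p1, p1⊥

Result: YES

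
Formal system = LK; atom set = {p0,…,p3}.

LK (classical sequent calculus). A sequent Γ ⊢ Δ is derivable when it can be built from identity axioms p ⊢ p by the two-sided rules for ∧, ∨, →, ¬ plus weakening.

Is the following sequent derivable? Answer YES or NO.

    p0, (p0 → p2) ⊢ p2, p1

Proof tree:
[WR] p0, (p0 → p2) ⊢ p2, p1
  [→L] p0, (p0 → p2) ⊢ p2
    [Ax] p0 ⊢ p0
    [Ax] p2 ⊢ p2

Result: YES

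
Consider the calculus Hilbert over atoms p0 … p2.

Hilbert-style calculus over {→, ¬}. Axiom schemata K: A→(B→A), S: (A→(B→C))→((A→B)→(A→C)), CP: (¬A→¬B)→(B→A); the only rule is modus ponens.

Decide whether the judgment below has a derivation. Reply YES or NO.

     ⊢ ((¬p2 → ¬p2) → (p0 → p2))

Search for a countermodel by truth-table:
  v=000: Γ:[] Δ:[((¬p2 → ¬p2) → (p0 → p2))=T] refutes=False
  v=001: Γ:[] Δ:[((¬p2 → ¬p2) → (p0 → p2))=T] refutes=False
  v=010: Γ:[] Δ:[((¬p2 → ¬p2) → (p0 → p2))=T] refutes=False
  v=011: Γ:[] Δ:[((¬p2 → ¬p2) → (p0 → p2))=T] refutes=False
  v=100: Γ:[] Δ:[((¬p2 → ¬p2) → (p0 → p2))=F] refutes=True  ← countermodel

Result: NO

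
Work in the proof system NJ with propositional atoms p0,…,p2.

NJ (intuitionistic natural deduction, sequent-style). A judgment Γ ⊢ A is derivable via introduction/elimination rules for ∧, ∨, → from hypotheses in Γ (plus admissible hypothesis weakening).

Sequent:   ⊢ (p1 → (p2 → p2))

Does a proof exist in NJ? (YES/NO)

Proof tree:
[→I]  ⊢ (p1 → (p2 → p2))
  [Wk] p1 ⊢ (p2 → p2)
    [→I]  ⊢ (p2 → p2)
      [Ax] p2 ⊢ p2

Result: YES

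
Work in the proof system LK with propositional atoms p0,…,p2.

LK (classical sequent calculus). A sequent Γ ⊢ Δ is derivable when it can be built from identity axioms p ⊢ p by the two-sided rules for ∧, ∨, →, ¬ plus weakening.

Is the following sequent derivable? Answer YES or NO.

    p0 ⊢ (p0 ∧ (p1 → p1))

Derivation trace:
[∧R] p0 ⊢ (p0 ∧ (p1 → p1))
  [Ax] p0 ⊢ p0
  [→R]  ⊢ (p1 → p1)
    [Ax] p1 ⊢ p1

Result: YES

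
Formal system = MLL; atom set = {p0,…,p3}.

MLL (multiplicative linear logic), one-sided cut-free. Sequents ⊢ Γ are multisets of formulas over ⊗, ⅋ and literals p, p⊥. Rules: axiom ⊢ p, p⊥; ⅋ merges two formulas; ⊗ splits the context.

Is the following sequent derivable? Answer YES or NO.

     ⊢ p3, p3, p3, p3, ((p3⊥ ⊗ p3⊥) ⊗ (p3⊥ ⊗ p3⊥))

Proof tree:
[⊗]  ⊢ p3, p3, p3, p3, ((p3⊥ ⊗ p3⊥) ⊗ (p3⊥ ⊗ p3⊥))
  [⊗]  ⊢ p3, p3, (p3⊥ ⊗ p3⊥)
    [Ax]  ⊢ p3, p3⊥
    [Ax]  ⊢ p3, p3⊥
  [⊗]  ⊢ p3, p3, (p3⊥ ⊗ p3⊥)
    [Ax]  ⊢ p3, p3⊥
    [Ax]  ⊢ p3, p3⊥

Result: YES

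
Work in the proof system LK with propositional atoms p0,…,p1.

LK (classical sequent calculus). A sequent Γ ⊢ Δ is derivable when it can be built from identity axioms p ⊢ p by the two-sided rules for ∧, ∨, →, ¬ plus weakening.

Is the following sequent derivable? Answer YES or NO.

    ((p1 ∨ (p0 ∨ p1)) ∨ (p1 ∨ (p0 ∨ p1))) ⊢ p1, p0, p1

Proof tree:
[WR] ((p1 ∨ (p0 ∨ p1)) ∨ (p1 ∨ (p0 ∨ p1))) ⊢ p1, p0, p1
  [∨L] ((p1 ∨ (p0 ∨ p1)) ∨ (p1 ∨ (p0 ∨ p1))) ⊢ p1, p0
    [∨L] (p1 ∨ (p0 ∨ p1)) ⊢ p1, p0
      [Ax] p1 ⊢ p1
      [∨L] (p0 ∨ p1) ⊢ p1, p0
        [Ax] p0 ⊢ p0
        [Ax] p1 ⊢ p1
    [∨L] (p1 ∨ (p0 ∨ p1)) ⊢ p1, p0
      [Ax] p1 ⊢ p1
      [∨L] (p0 ∨ p1) ⊢ p1, p0
        [Ax] p0 ⊢ p0
        [Ax] p1 ⊢ p1

Result: YES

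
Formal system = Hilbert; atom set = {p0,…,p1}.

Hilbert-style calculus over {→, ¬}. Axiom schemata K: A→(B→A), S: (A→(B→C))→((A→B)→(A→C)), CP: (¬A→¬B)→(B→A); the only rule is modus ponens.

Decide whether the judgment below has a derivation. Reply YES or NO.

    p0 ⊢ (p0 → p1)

Truth-table refutation:
  v=00: Γ:[p0=F] Δ:[(p0 → p1)=T] refutes=False
  v=01: Γ:[p0=F] Δ:[(p0 → p1)=T] refutes=False
  v=10: Γ:[p0=T] Δ:[(p0 → p1)=F] refutes=True  ← countermodel

Result: NO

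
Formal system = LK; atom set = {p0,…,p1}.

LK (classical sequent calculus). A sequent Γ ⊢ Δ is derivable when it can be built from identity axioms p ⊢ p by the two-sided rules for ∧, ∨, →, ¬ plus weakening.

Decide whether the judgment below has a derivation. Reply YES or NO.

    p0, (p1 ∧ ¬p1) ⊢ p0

Derivation (root first):
[∧L] p0, (p1 ∧ ¬p1) ⊢ p0
  [WR] p1, p0, ¬p1 ⊢ p0
    [¬L] p1, p0, ¬p1 ⊢ 
      [WL] p1, p0 ⊢ p1
        [Ax] p1 ⊢ p1

Result: YES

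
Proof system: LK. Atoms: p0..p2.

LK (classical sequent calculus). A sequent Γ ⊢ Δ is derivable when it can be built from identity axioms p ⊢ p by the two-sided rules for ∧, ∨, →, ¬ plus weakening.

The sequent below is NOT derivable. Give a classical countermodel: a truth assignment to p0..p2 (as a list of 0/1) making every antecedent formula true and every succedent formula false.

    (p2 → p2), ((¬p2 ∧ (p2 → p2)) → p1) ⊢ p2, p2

Search for a countermodel by truth-table:
  v=000: Γ:[(p2 → p2)=T, ((¬p2 ∧ (p2 → p2)) → p1)=F] Δ:[p2=F, p2=F] refutes=False
  v=001: Γ:[(p2 → p2)=T, ((¬p2 ∧ (p2 → p2)) → p1)=T] Δ:[p2=T, p2=T] refutes=False
  v=010: Γ:[(p2 → p2)=T, ((¬p2 ∧ (p2 → p2)) → p1)=T] Δ:[p2=F, p2=F] refutes=True  ← countermodel

Result: [0, 1, 0]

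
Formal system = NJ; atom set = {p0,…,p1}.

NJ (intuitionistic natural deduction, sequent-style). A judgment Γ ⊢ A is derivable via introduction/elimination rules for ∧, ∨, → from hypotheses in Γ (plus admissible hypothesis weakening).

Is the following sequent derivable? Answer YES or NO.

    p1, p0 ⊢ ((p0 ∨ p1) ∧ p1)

Proof tree:
[∧I] p1, p0 ⊢ ((p0 ∨ p1) ∧ p1)
  [∨I₁] p0, p1 ⊢ (p0 ∨ p1)
    [Wk] p0, p1 ⊢ p0
      [Ax] p0 ⊢ p0
  [Ax] p1 ⊢ p1

Result: YES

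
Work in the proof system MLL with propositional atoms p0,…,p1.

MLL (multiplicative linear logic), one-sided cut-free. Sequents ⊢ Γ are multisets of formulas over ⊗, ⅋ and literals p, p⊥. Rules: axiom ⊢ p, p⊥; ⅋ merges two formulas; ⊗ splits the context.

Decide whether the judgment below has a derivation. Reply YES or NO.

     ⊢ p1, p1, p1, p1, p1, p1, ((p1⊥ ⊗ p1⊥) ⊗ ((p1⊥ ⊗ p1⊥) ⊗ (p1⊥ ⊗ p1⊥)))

Derivation trace:
[⊗]  ⊢ p1, p1, p1, p1, p1, p1, ((p1⊥ ⊗ p1⊥) ⊗ ((p1⊥ ⊗ p1⊥) ⊗ (p1⊥ ⊗ p1⊥)))
  [⊗]  ⊢ p1, p1, (p1⊥ ⊗ p1⊥)
    [Ax]  ⊢ p1, p1⊥
    [Ax]  ⊢ p1, p1⊥
  [⊗]  ⊢ p1, p1, p1, p1, ((p1⊥ ⊗ p1⊥) ⊗ (p1⊥ ⊗ p1⊥))
    [⊗]  ⊢ p1, p1, (p1⊥ ⊗ p1⊥)
      [Ax]  ⊢ p1, p1⊥
      [Ax]  ⊢ p1, p1⊥
    [⊗]  ⊢ p1, p1, (p1⊥ ⊗ p1⊥)
      [Ax]  ⊢ p1, p1⊥
      [Ax]  ⊢ p1, p1⊥

Result: YES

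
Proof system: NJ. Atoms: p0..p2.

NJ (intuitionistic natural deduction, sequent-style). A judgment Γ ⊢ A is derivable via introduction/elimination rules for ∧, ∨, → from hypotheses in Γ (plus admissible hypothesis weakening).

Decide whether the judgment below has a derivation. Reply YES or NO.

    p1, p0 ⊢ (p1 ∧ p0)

Derivation (root first):
[∧I] p1, p0 ⊢ (p1 ∧ p0)
  [Ax] p1 ⊢ p1
  [Wk] p0, p1 ⊢ p0
    [Ax] p0 ⊢ p0

Result: YES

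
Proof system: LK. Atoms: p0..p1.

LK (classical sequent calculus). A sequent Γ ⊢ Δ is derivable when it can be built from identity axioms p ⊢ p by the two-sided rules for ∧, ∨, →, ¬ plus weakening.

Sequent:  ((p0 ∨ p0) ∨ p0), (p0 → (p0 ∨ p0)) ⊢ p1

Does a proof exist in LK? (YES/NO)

Enumerate valuations to refute Γ ⊢ Δ:
  v=00: Γ:[((p0 ∨ p0) ∨ p0)=F, (p0 → (p0 ∨ p0))=T] Δ:[p1=F] refutes=False
  v=01: Γ:[((p0 ∨ p0) ∨ p0)=F, (p0 → (p0 ∨ p0))=T] Δ:[p1=T] refutes=False
  v=10: Γ:[((p0 ∨ p0) ∨ p0)=T, (p0 → (p0 ∨ p0))=T] Δ:[p1=F] refutes=True  ← countermodel

Result: NO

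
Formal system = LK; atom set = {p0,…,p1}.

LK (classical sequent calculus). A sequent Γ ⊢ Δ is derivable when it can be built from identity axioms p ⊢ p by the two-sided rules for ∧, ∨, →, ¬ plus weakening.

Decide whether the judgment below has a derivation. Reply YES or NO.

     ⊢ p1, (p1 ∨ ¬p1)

Derivation (root first):
[∨R]  ⊢ p1, (p1 ∨ ¬p1)
  [WR]  ⊢ p1, ¬p1, p1
    [¬R]  ⊢ p1, ¬p1
      [Ax] p1 ⊢ p1

Result: YES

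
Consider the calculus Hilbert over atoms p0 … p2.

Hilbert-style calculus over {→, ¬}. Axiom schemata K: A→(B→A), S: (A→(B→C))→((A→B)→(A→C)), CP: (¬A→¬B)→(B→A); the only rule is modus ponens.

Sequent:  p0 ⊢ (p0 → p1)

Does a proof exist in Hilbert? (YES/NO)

Search for a countermodel by truth-table:
  v=000: Γ:[p0=F] Δ:[(p0 → p1)=T] refutes=False
  v=001: Γ:[p0=F] Δ:[(p0 → p1)=T] refutes=False
  v=010: Γ:[p0=F] Δ:[(p0 → p1)=T] refutes=False
  v=011: Γ:[p0=F] Δ:[(p0 → p1)=T] refutes=False
  v=100: Γ:[p0=T] Δ:[(p0 → p1)=F] refutes=True  ← countermodel

Result: NO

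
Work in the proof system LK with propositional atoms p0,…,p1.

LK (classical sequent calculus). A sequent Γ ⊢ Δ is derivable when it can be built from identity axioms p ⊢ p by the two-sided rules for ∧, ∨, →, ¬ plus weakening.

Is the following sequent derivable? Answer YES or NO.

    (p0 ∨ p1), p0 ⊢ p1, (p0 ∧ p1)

Enumerate valuations to refute Γ ⊢ Δ:
  v=00: Γ:[(p0 ∨ p1)=F, p0=F] Δ:[p1=F, (p0 ∧ p1)=F] refutes=False
  v=01: Γ:[(p0 ∨ p1)=T, p0=F] Δ:[p1=T, (p0 ∧ p1)=F] refutes=False
  v=10: Γ:[(p0 ∨ p1)=T, p0=T] Δ:[p1=F, (p0 ∧ p1)=F] refutes=True  ← countermodel

Result: NO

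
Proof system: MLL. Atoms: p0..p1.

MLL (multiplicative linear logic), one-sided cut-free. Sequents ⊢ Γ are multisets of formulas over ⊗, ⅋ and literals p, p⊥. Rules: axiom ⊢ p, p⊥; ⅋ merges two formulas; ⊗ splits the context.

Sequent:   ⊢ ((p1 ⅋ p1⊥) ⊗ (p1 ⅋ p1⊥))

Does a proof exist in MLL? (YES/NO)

Derivation (root first):
[⊗]  ⊢ ((p1 ⅋ p1⊥) ⊗ (p1 ⅋ p1⊥))
  [⅋]  ⊢ (p1 ⅋ p1⊥)
    [Ax]  ⊢ p1, p1⊥
  [⅋]  ⊢ (p1 ⅋ p1⊥)
    [Ax]  ⊢ p1, p1⊥

Result: YES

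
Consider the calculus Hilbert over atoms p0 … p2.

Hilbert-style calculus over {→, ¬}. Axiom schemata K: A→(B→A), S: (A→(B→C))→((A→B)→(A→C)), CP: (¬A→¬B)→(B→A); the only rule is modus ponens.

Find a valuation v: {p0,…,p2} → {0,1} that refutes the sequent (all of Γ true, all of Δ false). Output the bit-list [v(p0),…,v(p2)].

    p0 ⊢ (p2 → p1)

Search for a countermodel by truth-table:
  v=000: Γ:[p0=F] Δ:[(p2 → p1)=T] refutes=False
  v=001: Γ:[p0=F] Δ:[(p2 → p1)=F] refutes=False
  v=010: Γ:[p0=F] Δ:[(p2 → p1)=T] refutes=False
  v=011: Γ:[p0=F] Δ:[(p2 → p1)=T] refutes=False
  v=100: Γ:[p0=T] Δ:[(p2 → p1)=T] refutes=False
  v=101: Γ:[p0=T] Δ:[(p2 → p1)=F] refutes=True  ← countermodel

Result: [1, 0, 1]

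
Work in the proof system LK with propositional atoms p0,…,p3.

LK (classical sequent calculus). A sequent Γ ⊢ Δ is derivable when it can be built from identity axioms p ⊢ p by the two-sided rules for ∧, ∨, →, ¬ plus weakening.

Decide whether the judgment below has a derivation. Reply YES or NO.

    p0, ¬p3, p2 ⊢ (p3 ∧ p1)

Search for a countermodel by truth-table:
  v=0000: Γ:[p0=F, ¬p3=T, p2=F] Δ:[(p3 ∧ p1)=F] refutes=False
  v=0001: Γ:[p0=F, ¬p3=F, p2=F] Δ:[(p3 ∧ p1)=F] refutes=False
  v=0010: Γ:[p0=F, ¬p3=T, p2=T] Δ:[(p3 ∧ p1)=F] refutes=False
  v=0011: Γ:[p0=F, ¬p3=F, p2=T] Δ:[(p3 ∧ p1)=F] refutes=False
  v=0100: Γ:[p0=F, ¬p3=T, p2=F] Δ:[(p3 ∧ p1)=F] refutes=False
  v=0101: Γ:[p0=F, ¬p3=F, p2=F] Δ:[(p3 ∧ p1)=T] refutes=False
  v=0110: Γ:[p0=F, ¬p3=T, p2=T] Δ:[(p3 ∧ p1)=F] refutes=False
  v=0111: Γ:[p0=F, ¬p3=F, p2=T] Δ:[(p3 ∧ p1)=T] refutes=False
  v=1000: Γ:[p0=T, ¬p3=T, p2=F] Δ:[(p3 ∧ p1)=F] refutes=False
  v=1001: Γ:[p0=T, ¬p3=F, p2=F] Δ:[(p3 ∧ p1)=F] refutes=False
  v=1010: Γ:[p0=T, ¬p3=T, p2=T] Δ:[(p3 ∧ p1)=F] refutes=True  ← countermodel

Result: NO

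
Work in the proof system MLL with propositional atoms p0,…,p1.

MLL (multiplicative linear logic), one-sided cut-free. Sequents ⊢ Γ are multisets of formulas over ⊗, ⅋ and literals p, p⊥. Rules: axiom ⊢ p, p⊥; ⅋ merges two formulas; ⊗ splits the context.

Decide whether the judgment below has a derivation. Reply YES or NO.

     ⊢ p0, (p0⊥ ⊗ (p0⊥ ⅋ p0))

Derivation (root first):
[⊗]  ⊢ p0, (p0⊥ ⊗ (p0⊥ ⅋ p0))
  [Ax]  ⊢ p0, p0⊥
  [⅋]  ⊢ (p0⊥ ⅋ p0)
    [Ax]  ⊢ p0, p0⊥

Result: YES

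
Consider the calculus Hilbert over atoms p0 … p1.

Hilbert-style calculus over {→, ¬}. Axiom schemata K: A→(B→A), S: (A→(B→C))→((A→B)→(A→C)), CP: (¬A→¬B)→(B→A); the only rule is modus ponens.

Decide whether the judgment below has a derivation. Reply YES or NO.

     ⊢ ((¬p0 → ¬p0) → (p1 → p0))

Truth-table refutation:
  v=00: Γ:[] Δ:[((¬p0 → ¬p0) → (p1 → p0))=T] refutes=False
  v=01: Γ:[] Δ:[((¬p0 → ¬p0) → (p1 → p0))=F] refutes=True  ← countermodel

Result: NO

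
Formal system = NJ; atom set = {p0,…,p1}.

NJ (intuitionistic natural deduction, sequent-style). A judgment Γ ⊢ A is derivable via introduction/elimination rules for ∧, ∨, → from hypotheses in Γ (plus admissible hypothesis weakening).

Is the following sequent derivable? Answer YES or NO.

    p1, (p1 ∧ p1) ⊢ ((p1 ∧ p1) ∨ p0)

Derivation trace:
[∨I₁] p1, (p1 ∧ p1) ⊢ ((p1 ∧ p1) ∨ p0)
  [∧I] p1, (p1 ∧ p1) ⊢ (p1 ∧ p1)
    [Wk] p1, (p1 ∧ p1) ⊢ p1
      [Ax] p1 ⊢ p1
    [Ax] p1 ⊢ p1

Result: YES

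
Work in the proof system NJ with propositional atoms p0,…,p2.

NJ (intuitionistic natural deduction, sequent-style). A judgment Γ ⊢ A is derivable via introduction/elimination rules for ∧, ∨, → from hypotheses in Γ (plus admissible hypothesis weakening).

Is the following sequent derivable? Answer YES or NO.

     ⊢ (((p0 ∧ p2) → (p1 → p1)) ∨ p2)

Derivation trace:
[∨I₁]  ⊢ (((p0 ∧ p2) → (p1 → p1)) ∨ p2)
  [→I]  ⊢ ((p0 ∧ p2) → (p1 → p1))
    [→I] (p0 ∧ p2) ⊢ (p1 → p1)
      [Wk] p1, (p0 ∧ p2) ⊢ p1
        [Ax] p1 ⊢ p1

Result: YES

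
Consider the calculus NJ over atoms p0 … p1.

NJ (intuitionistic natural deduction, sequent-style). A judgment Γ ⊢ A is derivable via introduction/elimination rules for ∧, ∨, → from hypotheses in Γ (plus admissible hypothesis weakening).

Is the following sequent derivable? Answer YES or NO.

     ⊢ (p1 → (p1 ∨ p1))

Derivation (root first):
[→I]  ⊢ (p1 → (p1 ∨ p1))
  [∨I₂] p1 ⊢ (p1 ∨ p1)
    [Ax] p1 ⊢ p1

Result: YES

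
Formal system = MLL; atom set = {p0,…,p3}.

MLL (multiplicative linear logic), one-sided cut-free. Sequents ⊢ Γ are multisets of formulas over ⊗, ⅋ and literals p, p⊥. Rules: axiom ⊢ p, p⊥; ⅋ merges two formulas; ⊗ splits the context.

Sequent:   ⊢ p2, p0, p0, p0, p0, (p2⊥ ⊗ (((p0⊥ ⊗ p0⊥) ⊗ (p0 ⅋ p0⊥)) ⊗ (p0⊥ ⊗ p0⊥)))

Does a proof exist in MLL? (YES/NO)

Derivation trace:
[⊗]  ⊢ p2, p0, p0, p0, p0, (p2⊥ ⊗ (((p0⊥ ⊗ p0⊥) ⊗ (p0 ⅋ p0⊥)) ⊗ (p0⊥ ⊗ p0⊥)))
  [Ax]  ⊢ p2, p2⊥
  [⊗]  ⊢ p0, p0, p0, p0, (((p0⊥ ⊗ p0⊥) ⊗ (p0 ⅋ p0⊥)) ⊗ (p0⊥ ⊗ p0⊥))
    [⊗]  ⊢ p0, p0, ((p0⊥ ⊗ p0⊥) ⊗ (p0 ⅋ p0⊥))
      [⊗]  ⊢ p0, p0, (p0⊥ ⊗ p0⊥)
        [Ax]  ⊢ p0, p0⊥
        [Ax]  ⊢ p0, p0⊥
      [⅋]  ⊢ (p0 ⅋ p0⊥)
        [Ax]  ⊢ p0, p0⊥
    [⊗]  ⊢ p0, p0, (p0⊥ ⊗ p0⊥)
      [Ax]  ⊢ p0, p0⊥
      [Ax]  ⊢ p0, p0⊥

Result: YES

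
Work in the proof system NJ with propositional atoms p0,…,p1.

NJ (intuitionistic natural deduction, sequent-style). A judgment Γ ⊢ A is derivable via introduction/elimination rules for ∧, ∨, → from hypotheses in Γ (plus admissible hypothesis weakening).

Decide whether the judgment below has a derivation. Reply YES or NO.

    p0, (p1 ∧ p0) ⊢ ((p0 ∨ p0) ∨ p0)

Derivation (root first):
[∨I₁] p0, (p1 ∧ p0) ⊢ ((p0 ∨ p0) ∨ p0)
  [Wk] p0, (p1 ∧ p0) ⊢ (p0 ∨ p0)
    [∨I₂] p0 ⊢ (p0 ∨ p0)
      [Ax] p0 ⊢ p0

Result: YES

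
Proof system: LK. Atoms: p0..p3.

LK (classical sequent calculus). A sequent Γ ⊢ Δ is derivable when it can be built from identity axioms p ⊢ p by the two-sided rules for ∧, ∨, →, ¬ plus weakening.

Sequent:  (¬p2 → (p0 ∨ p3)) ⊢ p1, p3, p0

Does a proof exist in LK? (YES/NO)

Truth-table refutation:
  v=0000: Γ:[(¬p2 → (p0 ∨ p3))=F] Δ:[p1=F, p3=F, p0=F] refutes=False
  v=0001: Γ:[(¬p2 → (p0 ∨ p3))=T] Δ:[p1=F, p3=T, p0=F] refutes=False
  v=0010: Γ:[(¬p2 → (p0 ∨ p3))=T] Δ:[p1=F, p3=F, p0=F] refutes=True  ← countermodel

Result: NO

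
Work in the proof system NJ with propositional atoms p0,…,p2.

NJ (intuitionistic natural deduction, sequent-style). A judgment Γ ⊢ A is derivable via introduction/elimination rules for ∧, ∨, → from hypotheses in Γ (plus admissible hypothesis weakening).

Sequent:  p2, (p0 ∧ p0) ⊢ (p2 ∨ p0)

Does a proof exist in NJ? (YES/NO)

Derivation trace:
[Wk] p2, (p0 ∧ p0) ⊢ (p2 ∨ p0)
  [∨I₁] p2 ⊢ (p2 ∨ p0)
    [Ax] p2 ⊢ p2

Result: YES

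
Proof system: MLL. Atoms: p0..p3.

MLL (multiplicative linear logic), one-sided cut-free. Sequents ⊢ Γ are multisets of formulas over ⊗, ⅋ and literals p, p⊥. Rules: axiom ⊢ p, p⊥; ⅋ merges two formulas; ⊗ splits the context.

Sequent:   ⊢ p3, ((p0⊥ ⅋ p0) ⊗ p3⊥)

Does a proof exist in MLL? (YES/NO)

Derivation trace:
[⊗]  ⊢ p3, ((p0⊥ ⅋ p0) ⊗ p3⊥)
  [⅋]  ⊢ (p0⊥ ⅋ p0)
    [Ax]  ⊢ p0, p0⊥
  [Ax]  ⊢ p3, p3⊥

Result: YES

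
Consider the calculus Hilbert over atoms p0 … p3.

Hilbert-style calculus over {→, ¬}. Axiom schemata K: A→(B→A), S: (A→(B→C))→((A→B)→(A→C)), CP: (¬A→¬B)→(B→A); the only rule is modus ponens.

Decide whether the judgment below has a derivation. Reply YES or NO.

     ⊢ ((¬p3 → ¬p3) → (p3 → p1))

Enumerate valuations to refute Γ ⊢ Δ:
  v=0000: Γ:[] Δ:[((¬p3 → ¬p3) → (p3 → p1))=T] refutes=False
  v=0001: Γ:[] Δ:[((¬p3 → ¬p3) → (p3 → p1))=F] refutes=True  ← countermodel

Result: NO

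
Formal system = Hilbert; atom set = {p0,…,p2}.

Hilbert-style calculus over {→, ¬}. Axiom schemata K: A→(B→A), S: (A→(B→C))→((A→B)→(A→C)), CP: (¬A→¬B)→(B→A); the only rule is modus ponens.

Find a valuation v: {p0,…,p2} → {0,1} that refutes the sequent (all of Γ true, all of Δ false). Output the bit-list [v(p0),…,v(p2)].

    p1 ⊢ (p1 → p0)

Search for a countermodel by truth-table:
  v=000: Γ:[p1=F] Δ:[(p1 → p0)=T] refutes=False
  v=001: Γ:[p1=F] Δ:[(p1 → p0)=T] refutes=False
  v=010: Γ:[p1=T] Δ:[(p1 → p0)=F] refutes=True  ← countermodel

Result: [0, 1, 0]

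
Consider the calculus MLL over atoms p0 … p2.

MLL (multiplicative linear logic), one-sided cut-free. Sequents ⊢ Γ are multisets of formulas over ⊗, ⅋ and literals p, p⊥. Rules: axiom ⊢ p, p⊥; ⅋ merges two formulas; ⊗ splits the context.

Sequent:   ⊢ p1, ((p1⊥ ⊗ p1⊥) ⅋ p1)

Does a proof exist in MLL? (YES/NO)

Derivation (root first):
[⅋]  ⊢ p1, ((p1⊥ ⊗ p1⊥) ⅋ p1)
  [⊗]  ⊢ p1, p1, (p1⊥ ⊗ p1⊥)
    [Ax]  ⊢ p1, p1⊥
    [Ax]  ⊢ p1, p1⊥

Result: YES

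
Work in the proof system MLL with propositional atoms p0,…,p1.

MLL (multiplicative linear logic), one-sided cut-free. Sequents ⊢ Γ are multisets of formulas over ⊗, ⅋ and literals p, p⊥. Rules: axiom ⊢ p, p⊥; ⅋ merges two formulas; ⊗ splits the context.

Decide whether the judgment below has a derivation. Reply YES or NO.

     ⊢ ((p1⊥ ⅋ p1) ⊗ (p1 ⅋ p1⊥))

Proof tree:
[⊗]  ⊢ ((p1⊥ ⅋ p1) ⊗ (p1 ⅋ p1⊥))
  [⅋]  ⊢ (p1⊥ ⅋ p1)
    [Ax]  ⊢ p1, p1⊥
  [⅋]  ⊢ (p1 ⅋ p1⊥)
    [Ax]  ⊢ p1, p1⊥

Result: YES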